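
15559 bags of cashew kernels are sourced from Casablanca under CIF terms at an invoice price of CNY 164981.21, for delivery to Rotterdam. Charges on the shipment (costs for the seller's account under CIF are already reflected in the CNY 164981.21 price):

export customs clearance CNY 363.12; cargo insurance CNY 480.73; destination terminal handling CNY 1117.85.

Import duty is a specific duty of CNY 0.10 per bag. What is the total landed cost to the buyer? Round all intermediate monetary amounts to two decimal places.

CIF: the seller pays costs through ocean freight and marine insurance to the destination port.
Already in the invoice (seller's account under CIF): export clearance, insurance — exclude.
The CIF price already equals the CIF value: 164981.21
Import duty = 15559 × 0.10 = 1555.90
Buyer bears: destination terminal 1117.85 + duty 1555.90 = 2673.75
Landed cost = invoice 164981.21 + 2673.75 = 167654.96

Total landed cost: CNY 167654.96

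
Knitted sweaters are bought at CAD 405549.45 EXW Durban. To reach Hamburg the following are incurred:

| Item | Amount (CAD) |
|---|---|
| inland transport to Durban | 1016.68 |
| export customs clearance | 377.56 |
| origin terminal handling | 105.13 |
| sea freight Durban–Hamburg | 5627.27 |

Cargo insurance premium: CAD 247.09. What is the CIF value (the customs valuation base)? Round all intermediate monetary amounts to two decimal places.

CIF value: CAD 412923.18

CIF = EXW price + pre-shipment costs + freight + insurance
CIF = 405549.45 + 1016.68 + 377.56 + 105.13 + 5627.27 + 247.09 = 412923.18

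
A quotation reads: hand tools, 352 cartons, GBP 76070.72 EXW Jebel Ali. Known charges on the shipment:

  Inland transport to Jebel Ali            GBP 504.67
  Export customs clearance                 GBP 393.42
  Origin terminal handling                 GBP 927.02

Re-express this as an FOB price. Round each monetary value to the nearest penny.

From EXW to FOB, the seller additionally bears: inland to port, export clearance, origin terminal.
FOB price = 76070.72 + 504.67 + 393.42 + 927.02 = 77895.83

FOB price: GBP 77895.83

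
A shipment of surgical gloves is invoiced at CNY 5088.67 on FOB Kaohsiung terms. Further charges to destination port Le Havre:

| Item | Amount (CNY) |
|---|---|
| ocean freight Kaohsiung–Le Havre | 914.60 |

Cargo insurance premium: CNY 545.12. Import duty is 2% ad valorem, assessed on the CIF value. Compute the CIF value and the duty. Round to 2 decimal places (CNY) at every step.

CIF = FOB price + freight + insurance
CIF = 5088.67 + 914.60 + 545.12 = 6548.39
Import duty = 6548.39 × 2% = 130.97

CIF value: CNY 6548.39; import duty: CNY 130.97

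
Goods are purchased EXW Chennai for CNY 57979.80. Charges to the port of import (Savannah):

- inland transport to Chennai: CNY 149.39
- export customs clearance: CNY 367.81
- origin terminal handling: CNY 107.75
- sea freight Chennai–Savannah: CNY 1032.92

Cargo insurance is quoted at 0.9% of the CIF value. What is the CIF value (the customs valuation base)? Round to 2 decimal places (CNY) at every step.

Let C be the CIF value. C = EXW price + pre-shipment costs + freight + 0.9% × C
C − 0.9% × C = 57979.80 + 149.39 + 367.81 + 107.75 + 1032.92
0.991 × C = 59637.67
C = 59637.67 / 0.991 = 60179.28
Insurance premium = 0.9% × 60179.28 = 541.61

CIF value: CNY 60179.28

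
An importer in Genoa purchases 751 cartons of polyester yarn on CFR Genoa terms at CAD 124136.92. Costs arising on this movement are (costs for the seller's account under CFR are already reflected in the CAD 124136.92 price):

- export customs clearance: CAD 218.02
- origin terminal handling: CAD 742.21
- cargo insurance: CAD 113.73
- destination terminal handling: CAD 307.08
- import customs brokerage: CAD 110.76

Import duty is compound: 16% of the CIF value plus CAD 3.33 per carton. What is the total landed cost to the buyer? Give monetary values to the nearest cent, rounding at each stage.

CFR: the seller pays costs through ocean freight to the destination port, but not insurance.
Already in the invoice (seller's account under CFR): export clearance, origin terminal — exclude.
CIF value = CFR price + insurance = 124136.92 + 113.73 = 124250.65
Ad valorem component: 124250.65 × 16% = 19880.10
Specific component: 751 × 3.33 = 2500.83
Import duty = 19880.10 + 2500.83 = 22380.93
Buyer bears: insurance 113.73 + destination terminal 307.08 + brokerage 110.76 + duty 22380.93 = 22912.50
Landed cost = invoice 124136.92 + 22912.50 = 147049.42

Total landed cost: CAD 147049.42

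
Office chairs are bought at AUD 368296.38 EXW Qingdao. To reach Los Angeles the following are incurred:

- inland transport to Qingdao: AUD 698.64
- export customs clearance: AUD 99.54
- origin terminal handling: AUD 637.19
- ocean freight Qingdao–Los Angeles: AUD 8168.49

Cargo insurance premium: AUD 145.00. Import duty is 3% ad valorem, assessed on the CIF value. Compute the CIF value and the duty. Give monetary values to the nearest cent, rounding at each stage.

CIF value: AUD 378045.24; import duty: AUD 11341.36

CIF = EXW price + pre-shipment costs + freight + insurance
CIF = 368296.38 + 698.64 + 99.54 + 637.19 + 8168.49 + 145.00 = 378045.24
Import duty = 378045.24 × 3% = 11341.36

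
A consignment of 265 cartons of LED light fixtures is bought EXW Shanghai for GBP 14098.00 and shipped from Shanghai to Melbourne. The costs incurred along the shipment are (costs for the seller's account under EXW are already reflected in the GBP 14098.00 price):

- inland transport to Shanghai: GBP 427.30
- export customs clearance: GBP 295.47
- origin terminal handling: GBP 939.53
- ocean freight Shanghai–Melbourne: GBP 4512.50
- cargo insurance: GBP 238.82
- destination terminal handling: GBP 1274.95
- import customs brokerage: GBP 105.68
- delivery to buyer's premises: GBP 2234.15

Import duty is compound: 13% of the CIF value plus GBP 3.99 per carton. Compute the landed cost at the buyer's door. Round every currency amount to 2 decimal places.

EXW: the seller makes goods available at their premises; the buyer bears all onward costs.
CIF value = EXW price + inland to port + export clearance + origin terminal + freight + insurance = 14098.00 + 427.30 + 295.47 + 939.53 + 4512.50 + 238.82 = 20511.62
Ad valorem component: 20511.62 × 13% = 2666.51
Specific component: 265 × 3.99 = 1057.35
Import duty = 2666.51 + 1057.35 = 3723.86
Buyer bears: inland to port 427.30 + export clearance 295.47 + origin terminal 939.53 + freight 4512.50 + insurance 238.82 + destination terminal 1274.95 + brokerage 105.68 + delivery 2234.15 + duty 3723.86 = 13752.26
Landed cost = invoice 14098.00 + 13752.26 = 27850.26

Total landed cost: GBP 27850.26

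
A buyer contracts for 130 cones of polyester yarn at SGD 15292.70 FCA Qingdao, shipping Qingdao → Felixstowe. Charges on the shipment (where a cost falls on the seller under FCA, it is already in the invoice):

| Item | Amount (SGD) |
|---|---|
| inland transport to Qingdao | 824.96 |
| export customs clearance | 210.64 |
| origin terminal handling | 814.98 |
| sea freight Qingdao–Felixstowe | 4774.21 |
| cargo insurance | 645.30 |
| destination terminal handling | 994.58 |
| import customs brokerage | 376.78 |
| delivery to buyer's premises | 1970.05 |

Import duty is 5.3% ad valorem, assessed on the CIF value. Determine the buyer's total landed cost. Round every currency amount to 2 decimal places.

Total landed cost: SGD 26009.54

FCA: the seller delivers export-cleared goods to the carrier; the buyer bears costs from that point.
Already in the invoice (seller's account under FCA): inland to port, export clearance — exclude.
CIF value = FCA price + origin terminal + freight + insurance = 15292.70 + 814.98 + 4774.21 + 645.30 = 21527.19
Import duty = 21527.19 × 5.3% = 1140.94
Buyer bears: origin terminal 814.98 + freight 4774.21 + insurance 645.30 + destination terminal 994.58 + brokerage 376.78 + delivery 1970.05 + duty 1140.94 = 10716.84
Landed cost = invoice 15292.70 + 10716.84 = 26009.54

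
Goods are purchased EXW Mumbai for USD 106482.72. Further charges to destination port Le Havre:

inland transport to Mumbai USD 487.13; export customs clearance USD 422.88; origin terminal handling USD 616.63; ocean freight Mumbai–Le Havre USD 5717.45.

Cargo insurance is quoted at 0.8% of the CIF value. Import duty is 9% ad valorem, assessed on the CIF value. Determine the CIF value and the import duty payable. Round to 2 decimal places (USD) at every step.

Let C be the CIF value. C = EXW price + pre-shipment costs + freight + 0.8% × C
C − 0.8% × C = 106482.72 + 487.13 + 422.88 + 616.63 + 5717.45
0.992 × C = 113726.81
C = 113726.81 / 0.992 = 114643.96
Insurance premium = 0.8% × 114643.96 = 917.15
Import duty = 114643.96 × 9% = 10317.96

CIF value: USD 114643.96; import duty: USD 10317.96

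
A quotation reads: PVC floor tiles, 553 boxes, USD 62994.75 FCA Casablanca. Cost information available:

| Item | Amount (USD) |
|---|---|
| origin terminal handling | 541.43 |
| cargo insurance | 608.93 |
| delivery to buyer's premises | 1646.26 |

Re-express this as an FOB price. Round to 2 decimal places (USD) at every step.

Not relevant to the conversion: insurance, delivery — on the buyer under both terms; not part of either seller's price.
From FCA to FOB, the seller additionally bears: origin terminal.
FOB price = 62994.75 + 541.43 = 63536.18

FOB price: USD 63536.18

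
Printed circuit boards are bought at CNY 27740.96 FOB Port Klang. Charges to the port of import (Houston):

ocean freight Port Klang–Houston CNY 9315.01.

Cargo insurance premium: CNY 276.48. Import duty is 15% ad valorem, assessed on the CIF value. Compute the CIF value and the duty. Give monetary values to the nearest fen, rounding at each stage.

CIF = FOB price + freight + insurance
CIF = 27740.96 + 9315.01 + 276.48 = 37332.45
Import duty = 37332.45 × 15% = 5599.87

CIF value: CNY 37332.45; import duty: CNY 5599.87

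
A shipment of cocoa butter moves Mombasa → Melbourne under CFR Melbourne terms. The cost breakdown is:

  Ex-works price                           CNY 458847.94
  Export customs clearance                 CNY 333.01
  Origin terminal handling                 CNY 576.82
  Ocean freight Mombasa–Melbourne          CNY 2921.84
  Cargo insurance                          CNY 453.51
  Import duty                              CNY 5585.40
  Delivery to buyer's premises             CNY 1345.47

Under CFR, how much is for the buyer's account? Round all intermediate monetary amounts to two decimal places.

Buyer's account: CNY 7384.38

CFR: the seller pays costs through ocean freight to the destination port, but not insurance.
Seller's account: goods 458847.94 + export clearance 333.01 + origin terminal 576.82 + freight 2921.84 = 462679.61
Buyer's account: insurance 453.51 + duty 5585.40 + delivery 1345.47 = 7384.38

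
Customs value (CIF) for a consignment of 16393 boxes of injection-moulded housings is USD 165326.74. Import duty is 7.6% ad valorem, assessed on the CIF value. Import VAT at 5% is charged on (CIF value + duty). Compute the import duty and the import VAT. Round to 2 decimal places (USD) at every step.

Import duty: USD 12564.83; import VAT: USD 8894.58

Import duty = 165326.74 × 7.6% = 12564.83
VAT base = CIF + duty = 165326.74 + 12564.83 = 177891.57
Import VAT = 177891.57 × 5% = 8894.58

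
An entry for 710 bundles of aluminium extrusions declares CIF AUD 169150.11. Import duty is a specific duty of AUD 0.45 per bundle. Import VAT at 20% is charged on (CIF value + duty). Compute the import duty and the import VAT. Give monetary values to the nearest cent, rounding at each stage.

Import duty: AUD 319.50; import VAT: AUD 33893.92

Import duty = 710 × 0.45 = 319.50
VAT base = CIF + duty = 169150.11 + 319.50 = 169469.61
Import VAT = 169469.61 × 20% = 33893.92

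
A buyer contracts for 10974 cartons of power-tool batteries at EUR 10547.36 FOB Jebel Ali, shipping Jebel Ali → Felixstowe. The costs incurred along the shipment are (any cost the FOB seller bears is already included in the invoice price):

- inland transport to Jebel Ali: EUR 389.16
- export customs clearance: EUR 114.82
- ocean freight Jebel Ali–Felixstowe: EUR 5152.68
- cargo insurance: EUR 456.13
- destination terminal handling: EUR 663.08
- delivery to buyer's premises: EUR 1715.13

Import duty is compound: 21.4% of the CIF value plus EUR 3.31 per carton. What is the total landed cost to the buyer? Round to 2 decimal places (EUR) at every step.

FOB: the seller bears costs until goods are on board at the origin port; the buyer bears freight, insurance and all costs thereafter.
Already in the invoice (seller's account under FOB): inland to port, export clearance — exclude.
CIF value = FOB price + freight + insurance = 10547.36 + 5152.68 + 456.13 = 16156.17
Ad valorem component: 16156.17 × 21.4% = 3457.42
Specific component: 10974 × 3.31 = 36323.94
Import duty = 3457.42 + 36323.94 = 39781.36
Buyer bears: freight 5152.68 + insurance 456.13 + destination terminal 663.08 + delivery 1715.13 + duty 39781.36 = 47768.38
Landed cost = invoice 10547.36 + 47768.38 = 58315.74

Total landed cost: EUR 58315.74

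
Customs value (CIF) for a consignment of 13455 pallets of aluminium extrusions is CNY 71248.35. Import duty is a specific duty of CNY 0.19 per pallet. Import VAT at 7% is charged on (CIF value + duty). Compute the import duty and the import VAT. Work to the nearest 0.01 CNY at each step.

Import duty = 13455 × 0.19 = 2556.45
VAT base = CIF + duty = 71248.35 + 2556.45 = 73804.80
Import VAT = 73804.80 × 7% = 5166.34

Import duty: CNY 2556.45; import VAT: CNY 5166.34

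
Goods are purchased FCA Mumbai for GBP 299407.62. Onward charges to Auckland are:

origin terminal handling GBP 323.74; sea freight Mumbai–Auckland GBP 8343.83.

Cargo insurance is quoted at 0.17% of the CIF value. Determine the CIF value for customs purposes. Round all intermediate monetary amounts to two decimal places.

Let C be the CIF value. C = FCA price + pre-shipment costs + freight + 0.17% × C
C − 0.17% × C = 299407.62 + 323.74 + 8343.83
0.9983 × C = 308075.19
C = 308075.19 / 0.9983 = 308599.81
Insurance premium = 0.17% × 308599.81 = 524.62

CIF value: GBP 308599.81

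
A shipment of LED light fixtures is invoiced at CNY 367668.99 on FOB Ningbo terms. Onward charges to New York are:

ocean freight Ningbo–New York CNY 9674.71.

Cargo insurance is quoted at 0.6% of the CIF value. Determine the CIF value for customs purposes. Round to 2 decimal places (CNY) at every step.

Let C be the CIF value. C = FOB price + freight + 0.6% × C
C − 0.6% × C = 367668.99 + 9674.71
0.994 × C = 377343.70
C = 377343.70 / 0.994 = 379621.43
Insurance premium = 0.6% × 379621.43 = 2277.73

CIF value: CNY 379621.43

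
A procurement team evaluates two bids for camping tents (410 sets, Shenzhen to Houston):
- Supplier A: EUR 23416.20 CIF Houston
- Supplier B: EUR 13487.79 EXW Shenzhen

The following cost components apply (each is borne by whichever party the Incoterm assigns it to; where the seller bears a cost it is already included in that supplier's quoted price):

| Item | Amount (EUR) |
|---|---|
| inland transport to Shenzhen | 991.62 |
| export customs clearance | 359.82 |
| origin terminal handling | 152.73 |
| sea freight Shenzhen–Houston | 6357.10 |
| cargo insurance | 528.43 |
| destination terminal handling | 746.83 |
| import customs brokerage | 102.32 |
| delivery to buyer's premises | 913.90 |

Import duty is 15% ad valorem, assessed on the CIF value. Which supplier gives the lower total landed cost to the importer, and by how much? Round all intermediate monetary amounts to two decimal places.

Supplier A (CIF):
The CIF price already equals the CIF value: 23416.20
Import duty = 23416.20 × 15% = 3512.43
Buyer bears (A): 746.83 + 102.32 + 913.90 = 1763.05
Landed cost (A) = invoice 23416.20 + 1763.05 + duty 3512.43 = 28691.68
Supplier B (EXW):
CIF value = EXW price + inland to port + export clearance + origin terminal + freight + insurance = 13487.79 + 991.62 + 359.82 + 152.73 + 6357.10 + 528.43 = 21877.49
Import duty = 21877.49 × 15% = 3281.62
Buyer bears (B): 991.62 + 359.82 + 152.73 + 6357.10 + 528.43 + 746.83 + 102.32 + 913.90 = 10152.75
Landed cost (B) = invoice 13487.79 + 10152.75 + duty 3281.62 = 26922.16
Difference = |28691.68 − 26922.16| = 1769.52

Supplier B is cheaper by EUR 1769.52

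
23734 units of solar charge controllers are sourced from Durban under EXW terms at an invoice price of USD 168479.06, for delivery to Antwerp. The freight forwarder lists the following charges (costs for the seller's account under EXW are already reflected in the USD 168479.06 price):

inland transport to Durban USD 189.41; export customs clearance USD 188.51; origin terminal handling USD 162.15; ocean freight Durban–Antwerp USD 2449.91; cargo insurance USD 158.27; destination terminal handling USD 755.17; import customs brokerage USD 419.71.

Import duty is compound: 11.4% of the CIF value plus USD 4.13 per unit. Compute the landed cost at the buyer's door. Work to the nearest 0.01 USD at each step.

Total landed cost: USD 290389.12

EXW: the seller makes goods available at their premises; the buyer bears all onward costs.
CIF value = EXW price + inland to port + export clearance + origin terminal + freight + insurance = 168479.06 + 189.41 + 188.51 + 162.15 + 2449.91 + 158.27 = 171627.31
Ad valorem component: 171627.31 × 11.4% = 19565.51
Specific component: 23734 × 4.13 = 98021.42
Import duty = 19565.51 + 98021.42 = 117586.93
Buyer bears: inland to port 189.41 + export clearance 188.51 + origin terminal 162.15 + freight 2449.91 + insurance 158.27 + destination terminal 755.17 + brokerage 419.71 + duty 117586.93 = 121910.06
Landed cost = invoice 168479.06 + 121910.06 = 290389.12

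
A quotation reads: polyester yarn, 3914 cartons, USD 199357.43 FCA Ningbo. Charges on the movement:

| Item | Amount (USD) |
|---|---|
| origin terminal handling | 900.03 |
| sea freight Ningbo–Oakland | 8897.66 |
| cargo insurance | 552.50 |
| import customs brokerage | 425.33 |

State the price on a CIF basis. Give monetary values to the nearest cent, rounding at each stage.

CIF price: USD 209707.62

Not relevant to the conversion: brokerage — on the buyer under both terms; not part of either seller's price.
From FCA to CIF, the seller additionally bears: origin terminal, freight, insurance.
CIF price = 199357.43 + 900.03 + 8897.66 + 552.50 = 209707.62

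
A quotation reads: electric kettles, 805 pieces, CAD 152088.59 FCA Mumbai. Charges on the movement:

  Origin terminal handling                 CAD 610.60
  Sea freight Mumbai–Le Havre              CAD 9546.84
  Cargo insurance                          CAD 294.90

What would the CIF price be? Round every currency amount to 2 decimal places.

From FCA to CIF, the seller additionally bears: origin terminal, freight, insurance.
CIF price = 152088.59 + 610.60 + 9546.84 + 294.90 = 162540.93

CIF price: CAD 162540.93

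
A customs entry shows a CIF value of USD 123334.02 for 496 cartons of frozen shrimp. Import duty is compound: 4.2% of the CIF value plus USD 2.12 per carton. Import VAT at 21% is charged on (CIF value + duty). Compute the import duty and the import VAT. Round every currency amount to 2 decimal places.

Import duty: USD 6231.55; import VAT: USD 27208.77

Ad valorem component: 123334.02 × 4.2% = 5180.03
Specific component: 496 × 2.12 = 1051.52
Import duty = 5180.03 + 1051.52 = 6231.55
VAT base = CIF + duty = 123334.02 + 6231.55 = 129565.57
Import VAT = 129565.57 × 21% = 27208.77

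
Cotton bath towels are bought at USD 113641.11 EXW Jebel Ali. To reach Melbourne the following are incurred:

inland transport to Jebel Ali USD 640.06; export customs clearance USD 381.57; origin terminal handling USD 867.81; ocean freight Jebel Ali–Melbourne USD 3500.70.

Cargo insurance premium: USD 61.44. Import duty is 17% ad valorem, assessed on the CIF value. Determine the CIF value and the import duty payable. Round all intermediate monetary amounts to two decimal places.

CIF = EXW price + pre-shipment costs + freight + insurance
CIF = 113641.11 + 640.06 + 381.57 + 867.81 + 3500.70 + 61.44 = 119092.69
Import duty = 119092.69 × 17% = 20245.76

CIF value: USD 119092.69; import duty: USD 20245.76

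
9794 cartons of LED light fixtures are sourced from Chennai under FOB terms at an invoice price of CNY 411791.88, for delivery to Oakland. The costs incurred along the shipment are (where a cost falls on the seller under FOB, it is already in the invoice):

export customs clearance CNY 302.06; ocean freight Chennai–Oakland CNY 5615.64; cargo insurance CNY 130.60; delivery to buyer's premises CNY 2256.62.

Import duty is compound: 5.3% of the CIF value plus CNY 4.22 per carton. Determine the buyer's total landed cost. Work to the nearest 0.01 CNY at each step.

Total landed cost: CNY 483254.94

FOB: the seller bears costs until goods are on board at the origin port; the buyer bears freight, insurance and all costs thereafter.
Already in the invoice (seller's account under FOB): export clearance — exclude.
CIF value = FOB price + freight + insurance = 411791.88 + 5615.64 + 130.60 = 417538.12
Ad valorem component: 417538.12 × 5.3% = 22129.52
Specific component: 9794 × 4.22 = 41330.68
Import duty = 22129.52 + 41330.68 = 63460.20
Buyer bears: freight 5615.64 + insurance 130.60 + delivery 2256.62 + duty 63460.20 = 71463.06
Landed cost = invoice 411791.88 + 71463.06 = 483254.94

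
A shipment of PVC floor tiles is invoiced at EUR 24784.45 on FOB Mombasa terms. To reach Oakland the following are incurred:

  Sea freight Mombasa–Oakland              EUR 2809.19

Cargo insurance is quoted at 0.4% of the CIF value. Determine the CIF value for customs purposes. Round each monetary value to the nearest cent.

CIF value: EUR 27704.46

Let C be the CIF value. C = FOB price + freight + 0.4% × C
C − 0.4% × C = 24784.45 + 2809.19
0.996 × C = 27593.64
C = 27593.64 / 0.996 = 27704.46
Insurance premium = 0.4% × 27704.46 = 110.82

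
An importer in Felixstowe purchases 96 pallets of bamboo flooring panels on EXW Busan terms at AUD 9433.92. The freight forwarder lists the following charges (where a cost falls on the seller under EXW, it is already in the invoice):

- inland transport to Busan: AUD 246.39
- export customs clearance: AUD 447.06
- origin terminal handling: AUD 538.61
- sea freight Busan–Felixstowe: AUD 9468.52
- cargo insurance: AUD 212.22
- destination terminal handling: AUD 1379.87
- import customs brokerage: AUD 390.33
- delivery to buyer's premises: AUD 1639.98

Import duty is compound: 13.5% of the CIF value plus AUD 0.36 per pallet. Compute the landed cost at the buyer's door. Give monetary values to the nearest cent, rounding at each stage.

Total landed cost: AUD 26538.27

EXW: the seller makes goods available at their premises; the buyer bears all onward costs.
CIF value = EXW price + inland to port + export clearance + origin terminal + freight + insurance = 9433.92 + 246.39 + 447.06 + 538.61 + 9468.52 + 212.22 = 20346.72
Ad valorem component: 20346.72 × 13.5% = 2746.81
Specific component: 96 × 0.36 = 34.56
Import duty = 2746.81 + 34.56 = 2781.37
Buyer bears: inland to port 246.39 + export clearance 447.06 + origin terminal 538.61 + freight 9468.52 + insurance 212.22 + destination terminal 1379.87 + brokerage 390.33 + delivery 1639.98 + duty 2781.37 = 17104.35
Landed cost = invoice 9433.92 + 17104.35 = 26538.27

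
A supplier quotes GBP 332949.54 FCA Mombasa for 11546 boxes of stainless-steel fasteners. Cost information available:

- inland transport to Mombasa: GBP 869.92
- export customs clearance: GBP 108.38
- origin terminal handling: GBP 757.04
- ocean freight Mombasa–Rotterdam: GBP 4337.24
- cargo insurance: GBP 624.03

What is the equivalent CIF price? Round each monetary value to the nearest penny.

CIF price: GBP 338667.85

Not relevant to the conversion: inland to port, export clearance — on the seller under both FCA and CIF; already in the FCA price and stays in the CIF price.
From FCA to CIF, the seller additionally bears: origin terminal, freight, insurance.
CIF price = 332949.54 + 757.04 + 4337.24 + 624.03 = 338667.85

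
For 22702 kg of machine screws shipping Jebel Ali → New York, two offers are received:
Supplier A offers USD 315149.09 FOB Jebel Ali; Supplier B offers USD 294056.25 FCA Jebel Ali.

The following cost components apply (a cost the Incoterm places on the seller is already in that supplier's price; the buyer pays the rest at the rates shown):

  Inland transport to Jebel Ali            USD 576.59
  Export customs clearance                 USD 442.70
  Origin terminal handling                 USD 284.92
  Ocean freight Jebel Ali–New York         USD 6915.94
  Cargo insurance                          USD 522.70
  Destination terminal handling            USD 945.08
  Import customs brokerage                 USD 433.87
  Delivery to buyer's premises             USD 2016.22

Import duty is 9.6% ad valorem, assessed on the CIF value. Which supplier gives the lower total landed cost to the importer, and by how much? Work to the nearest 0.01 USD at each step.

Supplier B is cheaper by USD 22805.48

Supplier A (FOB):
CIF value = FOB price + freight + insurance = 315149.09 + 6915.94 + 522.70 = 322587.73
Import duty = 322587.73 × 9.6% = 30968.42
Buyer bears (A): 6915.94 + 522.70 + 945.08 + 433.87 + 2016.22 = 10833.81
Landed cost (A) = invoice 315149.09 + 10833.81 + duty 30968.42 = 356951.32
Supplier B (FCA):
CIF value = FCA price + origin terminal + freight + insurance = 294056.25 + 284.92 + 6915.94 + 522.70 = 301779.81
Import duty = 301779.81 × 9.6% = 28970.86
Buyer bears (B): 284.92 + 6915.94 + 522.70 + 945.08 + 433.87 + 2016.22 = 11118.73
Landed cost (B) = invoice 294056.25 + 11118.73 + duty 28970.86 = 334145.84
Difference = |356951.32 − 334145.84| = 22805.48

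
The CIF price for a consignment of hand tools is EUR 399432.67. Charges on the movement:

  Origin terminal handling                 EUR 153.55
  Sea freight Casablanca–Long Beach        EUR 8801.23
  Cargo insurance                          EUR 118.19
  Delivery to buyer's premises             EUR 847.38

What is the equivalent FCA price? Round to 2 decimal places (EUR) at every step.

Not relevant to the conversion: delivery — on the buyer under both terms; not part of either seller's price.
From CIF to FCA, the seller no longer bears: origin terminal, freight, insurance.
FCA price = 399432.67 − 153.55 − 8801.23 − 118.19 = 390359.70

FCA price: EUR 390359.70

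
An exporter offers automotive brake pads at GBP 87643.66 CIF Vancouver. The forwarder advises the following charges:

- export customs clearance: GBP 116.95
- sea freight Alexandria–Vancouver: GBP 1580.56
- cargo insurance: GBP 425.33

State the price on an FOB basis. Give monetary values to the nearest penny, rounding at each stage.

Not relevant to the conversion: export clearance — on the seller under both CIF and FOB; already in the CIF price and stays in the FOB price.
From CIF to FOB, the seller no longer bears: freight, insurance.
FOB price = 87643.66 − 1580.56 − 425.33 = 85637.77

FOB price: GBP 85637.77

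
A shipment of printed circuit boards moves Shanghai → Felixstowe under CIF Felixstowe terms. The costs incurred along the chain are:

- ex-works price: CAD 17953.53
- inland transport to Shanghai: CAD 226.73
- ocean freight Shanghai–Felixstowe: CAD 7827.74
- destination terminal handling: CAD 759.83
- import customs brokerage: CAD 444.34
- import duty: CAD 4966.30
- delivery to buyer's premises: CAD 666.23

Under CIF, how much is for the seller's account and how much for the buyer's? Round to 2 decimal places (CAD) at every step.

Seller: CAD 26008.00; buyer: CAD 6836.70

CIF: the seller pays costs through ocean freight and marine insurance to the destination port.
Seller's account: goods 17953.53 + inland to port 226.73 + freight 7827.74 = 26008.00
Buyer's account: destination terminal 759.83 + brokerage 444.34 + duty 4966.30 + delivery 666.23 = 6836.70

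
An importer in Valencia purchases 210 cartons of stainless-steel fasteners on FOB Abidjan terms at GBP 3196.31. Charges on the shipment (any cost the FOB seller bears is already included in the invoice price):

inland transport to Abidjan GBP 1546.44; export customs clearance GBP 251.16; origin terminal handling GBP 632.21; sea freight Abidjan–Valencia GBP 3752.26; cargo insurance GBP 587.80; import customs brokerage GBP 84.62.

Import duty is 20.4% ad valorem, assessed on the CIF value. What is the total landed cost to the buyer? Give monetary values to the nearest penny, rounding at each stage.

Total landed cost: GBP 9158.41

FOB: the seller bears costs until goods are on board at the origin port; the buyer bears freight, insurance and all costs thereafter.
Already in the invoice (seller's account under FOB): inland to port, export clearance, origin terminal — exclude.
CIF value = FOB price + freight + insurance = 3196.31 + 3752.26 + 587.80 = 7536.37
Import duty = 7536.37 × 20.4% = 1537.42
Buyer bears: freight 3752.26 + insurance 587.80 + brokerage 84.62 + duty 1537.42 = 5962.10
Landed cost = invoice 3196.31 + 5962.10 = 9158.41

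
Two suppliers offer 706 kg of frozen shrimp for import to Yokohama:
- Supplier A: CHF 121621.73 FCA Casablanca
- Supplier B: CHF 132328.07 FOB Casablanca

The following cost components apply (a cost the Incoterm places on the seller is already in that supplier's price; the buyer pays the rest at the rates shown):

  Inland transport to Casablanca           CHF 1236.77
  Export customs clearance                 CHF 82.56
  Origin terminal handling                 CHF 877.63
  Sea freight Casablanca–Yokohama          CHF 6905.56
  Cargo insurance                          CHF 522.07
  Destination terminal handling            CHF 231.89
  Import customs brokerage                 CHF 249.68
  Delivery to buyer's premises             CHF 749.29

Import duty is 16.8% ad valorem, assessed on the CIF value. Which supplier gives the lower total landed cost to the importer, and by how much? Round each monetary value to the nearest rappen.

Supplier A is cheaper by CHF 11479.94

Supplier A (FCA):
CIF value = FCA price + origin terminal + freight + insurance = 121621.73 + 877.63 + 6905.56 + 522.07 = 129926.99
Import duty = 129926.99 × 16.8% = 21827.73
Buyer bears (A): 877.63 + 6905.56 + 522.07 + 231.89 + 249.68 + 749.29 = 9536.12
Landed cost (A) = invoice 121621.73 + 9536.12 + duty 21827.73 = 152985.58
Supplier B (FOB):
CIF value = FOB price + freight + insurance = 132328.07 + 6905.56 + 522.07 = 139755.70
Import duty = 139755.70 × 16.8% = 23478.96
Buyer bears (B): 6905.56 + 522.07 + 231.89 + 249.68 + 749.29 = 8658.49
Landed cost (B) = invoice 132328.07 + 8658.49 + duty 23478.96 = 164465.52
Difference = |152985.58 − 164465.52| = 11479.94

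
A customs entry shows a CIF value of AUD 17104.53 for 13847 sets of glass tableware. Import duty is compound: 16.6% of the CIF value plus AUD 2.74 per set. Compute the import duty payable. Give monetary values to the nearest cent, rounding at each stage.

Ad valorem component: 17104.53 × 16.6% = 2839.35
Specific component: 13847 × 2.74 = 37940.78
Import duty = 2839.35 + 37940.78 = 40780.13

Import duty: AUD 40780.13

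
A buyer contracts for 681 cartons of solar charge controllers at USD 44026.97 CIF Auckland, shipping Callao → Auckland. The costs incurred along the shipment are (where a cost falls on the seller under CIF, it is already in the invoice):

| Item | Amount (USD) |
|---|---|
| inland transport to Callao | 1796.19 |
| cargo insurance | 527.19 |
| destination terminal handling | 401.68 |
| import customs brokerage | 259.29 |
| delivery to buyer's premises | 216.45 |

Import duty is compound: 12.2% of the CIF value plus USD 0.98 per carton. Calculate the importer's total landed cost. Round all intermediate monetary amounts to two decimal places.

CIF: the seller pays costs through ocean freight and marine insurance to the destination port.
Already in the invoice (seller's account under CIF): inland to port, insurance — exclude.
The CIF price already equals the CIF value: 44026.97
Ad valorem component: 44026.97 × 12.2% = 5371.29
Specific component: 681 × 0.98 = 667.38
Import duty = 5371.29 + 667.38 = 6038.67
Buyer bears: destination terminal 401.68 + brokerage 259.29 + delivery 216.45 + duty 6038.67 = 6916.09
Landed cost = invoice 44026.97 + 6916.09 = 50943.06

Total landed cost: USD 50943.06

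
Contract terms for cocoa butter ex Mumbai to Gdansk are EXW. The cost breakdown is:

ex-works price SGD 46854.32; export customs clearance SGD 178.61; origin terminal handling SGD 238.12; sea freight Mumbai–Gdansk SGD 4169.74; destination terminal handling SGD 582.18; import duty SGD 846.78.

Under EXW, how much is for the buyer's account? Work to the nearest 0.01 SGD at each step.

Buyer's account: SGD 6015.43

EXW: the seller makes goods available at their premises; the buyer bears all onward costs.
Seller's account: goods 46854.32 = 46854.32
Buyer's account: export clearance 178.61 + origin terminal 238.12 + freight 4169.74 + destination terminal 582.18 + duty 846.78 = 6015.43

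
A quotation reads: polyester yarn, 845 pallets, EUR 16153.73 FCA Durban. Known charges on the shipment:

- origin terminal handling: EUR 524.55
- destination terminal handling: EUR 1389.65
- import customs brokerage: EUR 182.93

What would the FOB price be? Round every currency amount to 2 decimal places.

FOB price: EUR 16678.28

Not relevant to the conversion: destination terminal, brokerage — on the buyer under both terms; not part of either seller's price.
From FCA to FOB, the seller additionally bears: origin terminal.
FOB price = 16153.73 + 524.55 = 16678.28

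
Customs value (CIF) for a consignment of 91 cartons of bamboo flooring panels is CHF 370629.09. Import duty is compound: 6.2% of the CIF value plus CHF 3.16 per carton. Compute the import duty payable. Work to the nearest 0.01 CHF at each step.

Ad valorem component: 370629.09 × 6.2% = 22979.00
Specific component: 91 × 3.16 = 287.56
Import duty = 22979.00 + 287.56 = 23266.56

Import duty: CHF 23266.56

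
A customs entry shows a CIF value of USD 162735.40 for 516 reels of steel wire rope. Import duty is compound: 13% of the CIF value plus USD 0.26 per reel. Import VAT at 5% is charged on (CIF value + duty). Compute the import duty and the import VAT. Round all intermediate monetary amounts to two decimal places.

Ad valorem component: 162735.40 × 13% = 21155.60
Specific component: 516 × 0.26 = 134.16
Import duty = 21155.60 + 134.16 = 21289.76
VAT base = CIF + duty = 162735.40 + 21289.76 = 184025.16
Import VAT = 184025.16 × 5% = 9201.26

Import duty: USD 21289.76; import VAT: USD 9201.26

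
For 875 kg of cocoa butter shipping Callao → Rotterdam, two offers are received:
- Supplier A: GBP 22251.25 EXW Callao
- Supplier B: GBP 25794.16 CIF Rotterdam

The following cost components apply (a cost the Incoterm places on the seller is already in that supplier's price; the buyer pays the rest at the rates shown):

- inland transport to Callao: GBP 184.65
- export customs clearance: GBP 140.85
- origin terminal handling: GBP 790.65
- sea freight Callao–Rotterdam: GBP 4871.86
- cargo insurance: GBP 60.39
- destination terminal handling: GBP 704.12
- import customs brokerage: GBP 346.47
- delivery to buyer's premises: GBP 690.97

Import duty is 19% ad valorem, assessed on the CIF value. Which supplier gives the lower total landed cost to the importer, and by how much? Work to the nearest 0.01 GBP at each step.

Supplier A (EXW):
CIF value = EXW price + inland to port + export clearance + origin terminal + freight + insurance = 22251.25 + 184.65 + 140.85 + 790.65 + 4871.86 + 60.39 = 28299.65
Import duty = 28299.65 × 19% = 5376.93
Buyer bears (A): 184.65 + 140.85 + 790.65 + 4871.86 + 60.39 + 704.12 + 346.47 + 690.97 = 7789.96
Landed cost (A) = invoice 22251.25 + 7789.96 + duty 5376.93 = 35418.14
Supplier B (CIF):
The CIF price already equals the CIF value: 25794.16
Import duty = 25794.16 × 19% = 4900.89
Buyer bears (B): 704.12 + 346.47 + 690.97 = 1741.56
Landed cost (B) = invoice 25794.16 + 1741.56 + duty 4900.89 = 32436.61
Difference = |35418.14 − 32436.61| = 2981.53

Supplier B is cheaper by GBP 2981.53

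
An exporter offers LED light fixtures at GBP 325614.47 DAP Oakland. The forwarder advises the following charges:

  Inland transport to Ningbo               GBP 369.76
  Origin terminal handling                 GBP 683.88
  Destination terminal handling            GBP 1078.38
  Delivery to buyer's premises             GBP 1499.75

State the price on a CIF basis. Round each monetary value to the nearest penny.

CIF price: GBP 323036.34

Not relevant to the conversion: origin terminal, inland to port — on the seller under both DAP and CIF; already in the DAP price and stays in the CIF price.
From DAP to CIF, the seller no longer bears: destination terminal, delivery.
CIF price = 325614.47 − 1078.38 − 1499.75 = 323036.34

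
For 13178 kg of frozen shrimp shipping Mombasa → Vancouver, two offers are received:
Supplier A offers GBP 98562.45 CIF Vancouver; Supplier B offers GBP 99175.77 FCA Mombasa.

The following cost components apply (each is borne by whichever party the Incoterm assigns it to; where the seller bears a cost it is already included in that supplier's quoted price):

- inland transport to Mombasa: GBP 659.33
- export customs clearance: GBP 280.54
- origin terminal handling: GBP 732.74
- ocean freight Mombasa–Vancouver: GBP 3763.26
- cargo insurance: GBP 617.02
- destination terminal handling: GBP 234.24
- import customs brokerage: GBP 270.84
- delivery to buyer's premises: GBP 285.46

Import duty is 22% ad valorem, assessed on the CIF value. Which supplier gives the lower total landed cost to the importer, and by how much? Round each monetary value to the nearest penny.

Supplier A (CIF):
The CIF price already equals the CIF value: 98562.45
Import duty = 98562.45 × 22% = 21683.74
Buyer bears (A): 234.24 + 270.84 + 285.46 = 790.54
Landed cost (A) = invoice 98562.45 + 790.54 + duty 21683.74 = 121036.73
Supplier B (FCA):
CIF value = FCA price + origin terminal + freight + insurance = 99175.77 + 732.74 + 3763.26 + 617.02 = 104288.79
Import duty = 104288.79 × 22% = 22943.53
Buyer bears (B): 732.74 + 3763.26 + 617.02 + 234.24 + 270.84 + 285.46 = 5903.56
Landed cost (B) = invoice 99175.77 + 5903.56 + duty 22943.53 = 128022.86
Difference = |121036.73 − 128022.86| = 6986.13

Supplier A is cheaper by GBP 6986.13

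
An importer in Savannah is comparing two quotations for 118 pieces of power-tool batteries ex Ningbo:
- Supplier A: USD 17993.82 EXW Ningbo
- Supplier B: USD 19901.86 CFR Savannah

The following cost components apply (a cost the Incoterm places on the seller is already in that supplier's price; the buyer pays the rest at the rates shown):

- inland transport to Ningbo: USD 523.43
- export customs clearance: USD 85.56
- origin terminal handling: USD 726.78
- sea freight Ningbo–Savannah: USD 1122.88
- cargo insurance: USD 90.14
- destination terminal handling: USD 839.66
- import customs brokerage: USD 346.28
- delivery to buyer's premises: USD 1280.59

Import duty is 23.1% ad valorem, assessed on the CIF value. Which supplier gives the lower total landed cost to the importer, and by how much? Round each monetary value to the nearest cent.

Supplier A (EXW):
CIF value = EXW price + inland to port + export clearance + origin terminal + freight + insurance = 17993.82 + 523.43 + 85.56 + 726.78 + 1122.88 + 90.14 = 20542.61
Import duty = 20542.61 × 23.1% = 4745.34
Buyer bears (A): 523.43 + 85.56 + 726.78 + 1122.88 + 90.14 + 839.66 + 346.28 + 1280.59 = 5015.32
Landed cost (A) = invoice 17993.82 + 5015.32 + duty 4745.34 = 27754.48
Supplier B (CFR):
CIF value = CFR price + insurance = 19901.86 + 90.14 = 19992.00
Import duty = 19992.00 × 23.1% = 4618.15
Buyer bears (B): 90.14 + 839.66 + 346.28 + 1280.59 = 2556.67
Landed cost (B) = invoice 19901.86 + 2556.67 + duty 4618.15 = 27076.68
Difference = |27754.48 − 27076.68| = 677.80

Supplier B is cheaper by USD 677.80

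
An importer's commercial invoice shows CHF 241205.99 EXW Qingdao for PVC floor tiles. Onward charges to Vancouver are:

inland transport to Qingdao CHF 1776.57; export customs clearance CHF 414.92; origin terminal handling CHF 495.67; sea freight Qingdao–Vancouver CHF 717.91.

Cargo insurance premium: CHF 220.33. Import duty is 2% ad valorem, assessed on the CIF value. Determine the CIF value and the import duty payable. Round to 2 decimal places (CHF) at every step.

CIF value: CHF 244831.39; import duty: CHF 4896.63

CIF = EXW price + pre-shipment costs + freight + insurance
CIF = 241205.99 + 1776.57 + 414.92 + 495.67 + 717.91 + 220.33 = 244831.39
Import duty = 244831.39 × 2% = 4896.63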